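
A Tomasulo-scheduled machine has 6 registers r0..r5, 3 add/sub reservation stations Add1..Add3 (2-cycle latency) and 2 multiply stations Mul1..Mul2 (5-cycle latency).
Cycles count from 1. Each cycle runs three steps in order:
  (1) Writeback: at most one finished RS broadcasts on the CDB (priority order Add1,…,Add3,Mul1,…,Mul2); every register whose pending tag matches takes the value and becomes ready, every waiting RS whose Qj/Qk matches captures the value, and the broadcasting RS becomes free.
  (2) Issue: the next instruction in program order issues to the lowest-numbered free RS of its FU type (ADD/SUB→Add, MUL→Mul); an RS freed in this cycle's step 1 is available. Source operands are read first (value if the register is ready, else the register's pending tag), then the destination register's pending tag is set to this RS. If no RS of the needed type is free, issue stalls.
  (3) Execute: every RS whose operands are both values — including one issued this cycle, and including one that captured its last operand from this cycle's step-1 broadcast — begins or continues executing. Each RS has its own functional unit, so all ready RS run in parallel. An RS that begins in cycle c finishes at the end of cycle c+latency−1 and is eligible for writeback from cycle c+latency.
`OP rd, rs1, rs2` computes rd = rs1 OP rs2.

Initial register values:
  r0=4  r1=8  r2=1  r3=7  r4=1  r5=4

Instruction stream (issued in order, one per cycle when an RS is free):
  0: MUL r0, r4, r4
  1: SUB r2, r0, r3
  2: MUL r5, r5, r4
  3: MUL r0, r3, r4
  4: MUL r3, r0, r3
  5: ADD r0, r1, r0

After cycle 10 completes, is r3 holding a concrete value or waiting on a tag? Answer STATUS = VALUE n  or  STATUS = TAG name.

STATUS = TAG Mul2

  c1: issue MUL r0<-Mul1  regs: r0:Mul1,r1:8,r2:1,r3:7,r4:1,r5:4
  c2: issue SUB r2<-Add1  regs: r0:Mul1,r1:8,r2:Add1,r3:7,r4:1,r5:4
  c3: issue MUL r5<-Mul2  regs: r0:Mul1,r1:8,r2:Add1,r3:7,r4:1,r5:Mul2
  c4: stall  regs: r0:Mul1,r1:8,r2:Add1,r3:7,r4:1,r5:Mul2
  c5: stall  regs: r0:Mul1,r1:8,r2:Add1,r3:7,r4:1,r5:Mul2
  c6: CDB Mul1=1; issue MUL r0<-Mul1  regs: r0:Mul1,r1:8,r2:Add1,r3:7,r4:1,r5:Mul2
  c7: stall  regs: r0:Mul1,r1:8,r2:Add1,r3:7,r4:1,r5:Mul2
  c8: CDB Add1=-6; stall  regs: r0:Mul1,r1:8,r2:-6,r3:7,r4:1,r5:Mul2
  c9: CDB Mul2=4; issue MUL r3<-Mul2  regs: r0:Mul1,r1:8,r2:-6,r3:Mul2,r4:1,r5:4
  c10: issue ADD r0<-Add1  regs: r0:Add1,r1:8,r2:-6,r3:Mul2,r4:1,r5:4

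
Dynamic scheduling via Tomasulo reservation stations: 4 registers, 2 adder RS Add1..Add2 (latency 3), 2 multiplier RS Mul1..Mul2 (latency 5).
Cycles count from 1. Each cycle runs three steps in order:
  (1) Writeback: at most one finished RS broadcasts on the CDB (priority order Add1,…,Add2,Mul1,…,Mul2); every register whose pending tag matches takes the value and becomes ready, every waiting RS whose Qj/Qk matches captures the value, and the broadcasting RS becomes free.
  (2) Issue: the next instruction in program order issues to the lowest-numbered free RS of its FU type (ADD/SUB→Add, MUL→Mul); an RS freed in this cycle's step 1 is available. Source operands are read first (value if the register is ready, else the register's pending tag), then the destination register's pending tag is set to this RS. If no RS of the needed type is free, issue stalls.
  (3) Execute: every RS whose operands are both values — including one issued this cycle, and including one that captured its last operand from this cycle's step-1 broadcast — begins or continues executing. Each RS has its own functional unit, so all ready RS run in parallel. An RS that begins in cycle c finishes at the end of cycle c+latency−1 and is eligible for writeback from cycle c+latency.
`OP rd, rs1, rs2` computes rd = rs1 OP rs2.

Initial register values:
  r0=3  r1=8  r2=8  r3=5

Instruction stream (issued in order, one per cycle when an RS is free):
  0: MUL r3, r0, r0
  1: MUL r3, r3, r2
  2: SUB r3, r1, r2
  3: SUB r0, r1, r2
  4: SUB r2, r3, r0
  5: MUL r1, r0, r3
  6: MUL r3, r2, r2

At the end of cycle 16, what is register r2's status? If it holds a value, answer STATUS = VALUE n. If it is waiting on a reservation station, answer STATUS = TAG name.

cycle 1: issue MUL r3<-Mul1 // r0:3,r1:8,r2:8,r3:Mul1
cycle 2: issue MUL r3<-Mul2 // r0:3,r1:8,r2:8,r3:Mul2
cycle 3: issue SUB r3<-Add1 // r0:3,r1:8,r2:8,r3:Add1
cycle 4: issue SUB r0<-Add2 // r0:Add2,r1:8,r2:8,r3:Add1
cycle 5: stall // r0:Add2,r1:8,r2:8,r3:Add1
cycle 6: CDB Add1=0; issue SUB r2<-Add1 // r0:Add2,r1:8,r2:Add1,r3:0
cycle 7: CDB Add2=0; stall // r0:0,r1:8,r2:Add1,r3:0
cycle 8: CDB Mul1=9; issue MUL r1<-Mul1 // r0:0,r1:Mul1,r2:Add1,r3:0
cycle 9: stall // r0:0,r1:Mul1,r2:Add1,r3:0
cycle 10: CDB Add1=0; stall // r0:0,r1:Mul1,r2:0,r3:0
cycle 11: stall // r0:0,r1:Mul1,r2:0,r3:0
cycle 12: stall // r0:0,r1:Mul1,r2:0,r3:0
cycle 13: CDB Mul1=0; issue MUL r3<-Mul1 // r0:0,r1:0,r2:0,r3:Mul1
cycle 14: CDB Mul2=72 // r0:0,r1:0,r2:0,r3:Mul1
cycle 15: - // r0:0,r1:0,r2:0,r3:Mul1
cycle 16: - // r0:0,r1:0,r2:0,r3:Mul1

STATUS = VALUE 0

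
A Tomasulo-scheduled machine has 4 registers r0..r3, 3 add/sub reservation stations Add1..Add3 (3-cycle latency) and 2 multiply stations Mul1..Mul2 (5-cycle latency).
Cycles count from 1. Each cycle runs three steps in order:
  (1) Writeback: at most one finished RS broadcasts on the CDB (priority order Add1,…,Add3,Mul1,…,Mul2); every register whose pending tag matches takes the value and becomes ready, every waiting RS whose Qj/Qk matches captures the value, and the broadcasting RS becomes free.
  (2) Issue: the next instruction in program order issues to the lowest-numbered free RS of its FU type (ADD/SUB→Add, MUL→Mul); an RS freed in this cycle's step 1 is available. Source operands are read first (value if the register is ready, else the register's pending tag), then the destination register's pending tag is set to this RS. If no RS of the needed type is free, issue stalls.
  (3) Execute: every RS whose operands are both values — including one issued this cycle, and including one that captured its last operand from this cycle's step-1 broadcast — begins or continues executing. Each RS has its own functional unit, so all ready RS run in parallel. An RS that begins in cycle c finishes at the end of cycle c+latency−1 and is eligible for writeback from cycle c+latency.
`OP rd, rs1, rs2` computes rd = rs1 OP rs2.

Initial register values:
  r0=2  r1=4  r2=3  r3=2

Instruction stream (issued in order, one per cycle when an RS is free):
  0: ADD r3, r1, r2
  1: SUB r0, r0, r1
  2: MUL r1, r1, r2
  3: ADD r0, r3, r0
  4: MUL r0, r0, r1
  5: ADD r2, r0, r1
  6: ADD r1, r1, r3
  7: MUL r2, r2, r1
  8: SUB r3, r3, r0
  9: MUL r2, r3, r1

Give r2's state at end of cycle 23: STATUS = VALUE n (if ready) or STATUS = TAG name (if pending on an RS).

STATUS = VALUE -1007

  c1: issue ADD r3<-Add1  regs: r0:2,r1:4,r2:3,r3:Add1
  c2: issue SUB r0<-Add2  regs: r0:Add2,r1:4,r2:3,r3:Add1
  c3: issue MUL r1<-Mul1  regs: r0:Add2,r1:Mul1,r2:3,r3:Add1
  c4: CDB Add1=7; issue ADD r0<-Add1  regs: r0:Add1,r1:Mul1,r2:3,r3:7
  c5: CDB Add2=-2; issue MUL r0<-Mul2  regs: r0:Mul2,r1:Mul1,r2:3,r3:7
  c6: issue ADD r2<-Add2  regs: r0:Mul2,r1:Mul1,r2:Add2,r3:7
  c7: issue ADD r1<-Add3  regs: r0:Mul2,r1:Add3,r2:Add2,r3:7
  c8: CDB Add1=5; stall  regs: r0:Mul2,r1:Add3,r2:Add2,r3:7
  c9: CDB Mul1=12; issue MUL r2<-Mul1  regs: r0:Mul2,r1:Add3,r2:Mul1,r3:7
  c10: issue SUB r3<-Add1  regs: r0:Mul2,r1:Add3,r2:Mul1,r3:Add1
  c11: stall  regs: r0:Mul2,r1:Add3,r2:Mul1,r3:Add1
  c12: CDB Add3=19; stall  regs: r0:Mul2,r1:19,r2:Mul1,r3:Add1
  c13: stall  regs: r0:Mul2,r1:19,r2:Mul1,r3:Add1
  c14: CDB Mul2=60; issue MUL r2<-Mul2  regs: r0:60,r1:19,r2:Mul2,r3:Add1
  c15: -  regs: r0:60,r1:19,r2:Mul2,r3:Add1
  c16: -  regs: r0:60,r1:19,r2:Mul2,r3:Add1
  c17: CDB Add1=-53  regs: r0:60,r1:19,r2:Mul2,r3:-53
  c18: CDB Add2=72  regs: r0:60,r1:19,r2:Mul2,r3:-53
  c19: -  regs: r0:60,r1:19,r2:Mul2,r3:-53
  c20: -  regs: r0:60,r1:19,r2:Mul2,r3:-53
  c21: -  regs: r0:60,r1:19,r2:Mul2,r3:-53
  c22: CDB Mul2=-1007  regs: r0:60,r1:19,r2:-1007,r3:-53
  c23: CDB Mul1=1368  regs: r0:60,r1:19,r2:-1007,r3:-53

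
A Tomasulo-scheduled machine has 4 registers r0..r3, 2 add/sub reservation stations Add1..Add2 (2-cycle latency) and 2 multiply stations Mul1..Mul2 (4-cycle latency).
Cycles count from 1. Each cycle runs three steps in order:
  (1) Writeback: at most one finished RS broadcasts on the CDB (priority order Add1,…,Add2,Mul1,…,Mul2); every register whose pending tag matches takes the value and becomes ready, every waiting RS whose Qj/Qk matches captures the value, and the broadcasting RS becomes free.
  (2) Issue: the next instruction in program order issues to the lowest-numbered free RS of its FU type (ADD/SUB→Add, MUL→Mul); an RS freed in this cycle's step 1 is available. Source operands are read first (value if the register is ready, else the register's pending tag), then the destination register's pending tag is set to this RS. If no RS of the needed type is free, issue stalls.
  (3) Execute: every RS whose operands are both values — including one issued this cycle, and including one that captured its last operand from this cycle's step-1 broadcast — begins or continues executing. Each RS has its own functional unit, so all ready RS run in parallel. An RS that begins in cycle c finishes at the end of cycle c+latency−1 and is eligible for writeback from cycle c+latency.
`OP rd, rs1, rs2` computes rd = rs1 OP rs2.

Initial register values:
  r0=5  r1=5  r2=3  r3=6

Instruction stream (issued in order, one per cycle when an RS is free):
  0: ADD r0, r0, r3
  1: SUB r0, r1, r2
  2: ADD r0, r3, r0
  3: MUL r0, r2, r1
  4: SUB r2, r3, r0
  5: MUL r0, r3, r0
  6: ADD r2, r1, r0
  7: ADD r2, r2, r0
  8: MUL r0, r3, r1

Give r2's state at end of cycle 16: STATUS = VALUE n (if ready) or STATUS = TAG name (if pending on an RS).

STATUS = VALUE 185

c1: issue ADD r0<-Add1 | r0:Add1,r1:5,r2:3,r3:6
c2: issue SUB r0<-Add2 | r0:Add2,r1:5,r2:3,r3:6
c3: CDB Add1=11; issue ADD r0<-Add1 | r0:Add1,r1:5,r2:3,r3:6
c4: CDB Add2=2; issue MUL r0<-Mul1 | r0:Mul1,r1:5,r2:3,r3:6
c5: issue SUB r2<-Add2 | r0:Mul1,r1:5,r2:Add2,r3:6
c6: CDB Add1=8; issue MUL r0<-Mul2 | r0:Mul2,r1:5,r2:Add2,r3:6
c7: issue ADD r2<-Add1 | r0:Mul2,r1:5,r2:Add1,r3:6
c8: CDB Mul1=15; stall | r0:Mul2,r1:5,r2:Add1,r3:6
c9: stall | r0:Mul2,r1:5,r2:Add1,r3:6
c10: CDB Add2=-9; issue ADD r2<-Add2 | r0:Mul2,r1:5,r2:Add2,r3:6
c11: issue MUL r0<-Mul1 | r0:Mul1,r1:5,r2:Add2,r3:6
c12: CDB Mul2=90 | r0:Mul1,r1:5,r2:Add2,r3:6
c13: - | r0:Mul1,r1:5,r2:Add2,r3:6
c14: CDB Add1=95 | r0:Mul1,r1:5,r2:Add2,r3:6
c15: CDB Mul1=30 | r0:30,r1:5,r2:Add2,r3:6
c16: CDB Add2=185 | r0:30,r1:5,r2:185,r3:6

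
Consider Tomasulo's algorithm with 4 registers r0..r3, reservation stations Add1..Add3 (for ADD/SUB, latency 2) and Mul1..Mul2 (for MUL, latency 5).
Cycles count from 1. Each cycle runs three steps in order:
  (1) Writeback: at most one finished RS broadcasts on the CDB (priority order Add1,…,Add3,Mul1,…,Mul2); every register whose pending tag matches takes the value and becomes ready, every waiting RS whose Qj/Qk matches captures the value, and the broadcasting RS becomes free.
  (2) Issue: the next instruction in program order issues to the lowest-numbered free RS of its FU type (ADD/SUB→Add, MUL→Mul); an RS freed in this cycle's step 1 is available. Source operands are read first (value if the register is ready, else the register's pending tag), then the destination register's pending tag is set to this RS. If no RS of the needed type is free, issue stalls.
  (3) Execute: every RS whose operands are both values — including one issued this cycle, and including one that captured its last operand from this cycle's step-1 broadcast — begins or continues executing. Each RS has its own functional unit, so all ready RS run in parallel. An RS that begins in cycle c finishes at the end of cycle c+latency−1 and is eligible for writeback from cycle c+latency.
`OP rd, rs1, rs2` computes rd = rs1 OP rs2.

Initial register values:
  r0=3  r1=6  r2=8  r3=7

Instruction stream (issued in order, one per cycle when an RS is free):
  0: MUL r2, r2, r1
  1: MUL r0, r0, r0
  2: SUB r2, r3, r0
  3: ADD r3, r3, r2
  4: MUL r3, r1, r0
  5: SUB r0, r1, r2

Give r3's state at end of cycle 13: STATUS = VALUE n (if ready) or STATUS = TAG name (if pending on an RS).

STATUS = VALUE 54

  c1: issue MUL r2<-Mul1  regs: r0:3,r1:6,r2:Mul1,r3:7
  c2: issue MUL r0<-Mul2  regs: r0:Mul2,r1:6,r2:Mul1,r3:7
  c3: issue SUB r2<-Add1  regs: r0:Mul2,r1:6,r2:Add1,r3:7
  c4: issue ADD r3<-Add2  regs: r0:Mul2,r1:6,r2:Add1,r3:Add2
  c5: stall  regs: r0:Mul2,r1:6,r2:Add1,r3:Add2
  c6: CDB Mul1=48; issue MUL r3<-Mul1  regs: r0:Mul2,r1:6,r2:Add1,r3:Mul1
  c7: CDB Mul2=9; issue SUB r0<-Add3  regs: r0:Add3,r1:6,r2:Add1,r3:Mul1
  c8: -  regs: r0:Add3,r1:6,r2:Add1,r3:Mul1
  c9: CDB Add1=-2  regs: r0:Add3,r1:6,r2:-2,r3:Mul1
  c10: -  regs: r0:Add3,r1:6,r2:-2,r3:Mul1
  c11: CDB Add2=5  regs: r0:Add3,r1:6,r2:-2,r3:Mul1
  c12: CDB Add3=8  regs: r0:8,r1:6,r2:-2,r3:Mul1
  c13: CDB Mul1=54  regs: r0:8,r1:6,r2:-2,r3:54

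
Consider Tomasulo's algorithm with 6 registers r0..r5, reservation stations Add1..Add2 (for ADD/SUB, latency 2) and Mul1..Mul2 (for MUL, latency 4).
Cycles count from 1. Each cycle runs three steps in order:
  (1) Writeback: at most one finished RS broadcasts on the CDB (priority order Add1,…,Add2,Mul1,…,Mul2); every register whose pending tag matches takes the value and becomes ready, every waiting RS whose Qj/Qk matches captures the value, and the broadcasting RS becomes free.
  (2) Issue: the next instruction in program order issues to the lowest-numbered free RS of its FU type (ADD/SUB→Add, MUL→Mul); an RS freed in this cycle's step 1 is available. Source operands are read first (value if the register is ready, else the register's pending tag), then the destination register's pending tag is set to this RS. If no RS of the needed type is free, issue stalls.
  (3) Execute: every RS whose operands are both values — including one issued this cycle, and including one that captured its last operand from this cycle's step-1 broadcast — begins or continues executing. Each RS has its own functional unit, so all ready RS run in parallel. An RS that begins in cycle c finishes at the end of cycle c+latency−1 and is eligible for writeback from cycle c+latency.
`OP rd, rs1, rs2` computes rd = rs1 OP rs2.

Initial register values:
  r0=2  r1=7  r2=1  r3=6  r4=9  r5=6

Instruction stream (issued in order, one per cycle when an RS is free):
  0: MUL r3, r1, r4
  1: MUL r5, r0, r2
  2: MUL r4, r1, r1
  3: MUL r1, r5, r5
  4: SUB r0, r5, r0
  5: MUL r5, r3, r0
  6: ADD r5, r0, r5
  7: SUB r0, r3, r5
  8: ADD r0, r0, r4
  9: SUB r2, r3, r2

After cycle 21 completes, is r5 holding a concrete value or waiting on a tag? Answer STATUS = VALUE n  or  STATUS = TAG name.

cycle 1: issue MUL r3<-Mul1 // r0:2,r1:7,r2:1,r3:Mul1,r4:9,r5:6
cycle 2: issue MUL r5<-Mul2 // r0:2,r1:7,r2:1,r3:Mul1,r4:9,r5:Mul2
cycle 3: stall // r0:2,r1:7,r2:1,r3:Mul1,r4:9,r5:Mul2
cycle 4: stall // r0:2,r1:7,r2:1,r3:Mul1,r4:9,r5:Mul2
cycle 5: CDB Mul1=63; issue MUL r4<-Mul1 // r0:2,r1:7,r2:1,r3:63,r4:Mul1,r5:Mul2
cycle 6: CDB Mul2=2; issue MUL r1<-Mul2 // r0:2,r1:Mul2,r2:1,r3:63,r4:Mul1,r5:2
cycle 7: issue SUB r0<-Add1 // r0:Add1,r1:Mul2,r2:1,r3:63,r4:Mul1,r5:2
cycle 8: stall // r0:Add1,r1:Mul2,r2:1,r3:63,r4:Mul1,r5:2
cycle 9: CDB Add1=0; stall // r0:0,r1:Mul2,r2:1,r3:63,r4:Mul1,r5:2
cycle 10: CDB Mul1=49; issue MUL r5<-Mul1 // r0:0,r1:Mul2,r2:1,r3:63,r4:49,r5:Mul1
cycle 11: CDB Mul2=4; issue ADD r5<-Add1 // r0:0,r1:4,r2:1,r3:63,r4:49,r5:Add1
cycle 12: issue SUB r0<-Add2 // r0:Add2,r1:4,r2:1,r3:63,r4:49,r5:Add1
cycle 13: stall // r0:Add2,r1:4,r2:1,r3:63,r4:49,r5:Add1
cycle 14: CDB Mul1=0; stall // r0:Add2,r1:4,r2:1,r3:63,r4:49,r5:Add1
cycle 15: stall // r0:Add2,r1:4,r2:1,r3:63,r4:49,r5:Add1
cycle 16: CDB Add1=0; issue ADD r0<-Add1 // r0:Add1,r1:4,r2:1,r3:63,r4:49,r5:0
cycle 17: stall // r0:Add1,r1:4,r2:1,r3:63,r4:49,r5:0
cycle 18: CDB Add2=63; issue SUB r2<-Add2 // r0:Add1,r1:4,r2:Add2,r3:63,r4:49,r5:0
cycle 19: - // r0:Add1,r1:4,r2:Add2,r3:63,r4:49,r5:0
cycle 20: CDB Add1=112 // r0:112,r1:4,r2:Add2,r3:63,r4:49,r5:0
cycle 21: CDB Add2=62 // r0:112,r1:4,r2:62,r3:63,r4:49,r5:0

STATUS = VALUE 0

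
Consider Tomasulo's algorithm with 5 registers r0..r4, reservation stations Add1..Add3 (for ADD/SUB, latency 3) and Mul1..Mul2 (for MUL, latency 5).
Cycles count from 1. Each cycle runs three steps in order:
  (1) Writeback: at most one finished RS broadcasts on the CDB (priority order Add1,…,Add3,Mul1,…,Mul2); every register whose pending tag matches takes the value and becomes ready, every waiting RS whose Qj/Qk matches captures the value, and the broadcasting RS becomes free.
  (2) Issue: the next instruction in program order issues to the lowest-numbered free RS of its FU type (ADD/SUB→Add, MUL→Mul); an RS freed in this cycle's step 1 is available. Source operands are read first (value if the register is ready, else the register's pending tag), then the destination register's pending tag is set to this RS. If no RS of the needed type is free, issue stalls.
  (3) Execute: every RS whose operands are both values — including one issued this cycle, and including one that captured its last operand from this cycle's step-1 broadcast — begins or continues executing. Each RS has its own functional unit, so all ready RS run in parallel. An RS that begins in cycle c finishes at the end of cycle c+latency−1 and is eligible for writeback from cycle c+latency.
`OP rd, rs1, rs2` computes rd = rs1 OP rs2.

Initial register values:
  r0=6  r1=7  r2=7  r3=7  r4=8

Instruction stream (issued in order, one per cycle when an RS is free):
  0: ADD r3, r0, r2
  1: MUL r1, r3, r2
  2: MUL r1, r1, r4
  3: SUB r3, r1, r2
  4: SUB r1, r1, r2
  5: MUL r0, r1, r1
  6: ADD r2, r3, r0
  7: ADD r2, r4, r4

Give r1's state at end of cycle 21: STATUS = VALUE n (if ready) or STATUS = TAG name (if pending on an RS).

c1: issue ADD r3<-Add1 | r0:6,r1:7,r2:7,r3:Add1,r4:8
c2: issue MUL r1<-Mul1 | r0:6,r1:Mul1,r2:7,r3:Add1,r4:8
c3: issue MUL r1<-Mul2 | r0:6,r1:Mul2,r2:7,r3:Add1,r4:8
c4: CDB Add1=13; issue SUB r3<-Add1 | r0:6,r1:Mul2,r2:7,r3:Add1,r4:8
c5: issue SUB r1<-Add2 | r0:6,r1:Add2,r2:7,r3:Add1,r4:8
c6: stall | r0:6,r1:Add2,r2:7,r3:Add1,r4:8
c7: stall | r0:6,r1:Add2,r2:7,r3:Add1,r4:8
c8: stall | r0:6,r1:Add2,r2:7,r3:Add1,r4:8
c9: CDB Mul1=91; issue MUL r0<-Mul1 | r0:Mul1,r1:Add2,r2:7,r3:Add1,r4:8
c10: issue ADD r2<-Add3 | r0:Mul1,r1:Add2,r2:Add3,r3:Add1,r4:8
c11: stall | r0:Mul1,r1:Add2,r2:Add3,r3:Add1,r4:8
c12: stall | r0:Mul1,r1:Add2,r2:Add3,r3:Add1,r4:8
c13: stall | r0:Mul1,r1:Add2,r2:Add3,r3:Add1,r4:8
c14: CDB Mul2=728; stall | r0:Mul1,r1:Add2,r2:Add3,r3:Add1,r4:8
c15: stall | r0:Mul1,r1:Add2,r2:Add3,r3:Add1,r4:8
c16: stall | r0:Mul1,r1:Add2,r2:Add3,r3:Add1,r4:8
c17: CDB Add1=721; issue ADD r2<-Add1 | r0:Mul1,r1:Add2,r2:Add1,r3:721,r4:8
c18: CDB Add2=721 | r0:Mul1,r1:721,r2:Add1,r3:721,r4:8
c19: - | r0:Mul1,r1:721,r2:Add1,r3:721,r4:8
c20: CDB Add1=16 | r0:Mul1,r1:721,r2:16,r3:721,r4:8
c21: - | r0:Mul1,r1:721,r2:16,r3:721,r4:8

STATUS = VALUE 721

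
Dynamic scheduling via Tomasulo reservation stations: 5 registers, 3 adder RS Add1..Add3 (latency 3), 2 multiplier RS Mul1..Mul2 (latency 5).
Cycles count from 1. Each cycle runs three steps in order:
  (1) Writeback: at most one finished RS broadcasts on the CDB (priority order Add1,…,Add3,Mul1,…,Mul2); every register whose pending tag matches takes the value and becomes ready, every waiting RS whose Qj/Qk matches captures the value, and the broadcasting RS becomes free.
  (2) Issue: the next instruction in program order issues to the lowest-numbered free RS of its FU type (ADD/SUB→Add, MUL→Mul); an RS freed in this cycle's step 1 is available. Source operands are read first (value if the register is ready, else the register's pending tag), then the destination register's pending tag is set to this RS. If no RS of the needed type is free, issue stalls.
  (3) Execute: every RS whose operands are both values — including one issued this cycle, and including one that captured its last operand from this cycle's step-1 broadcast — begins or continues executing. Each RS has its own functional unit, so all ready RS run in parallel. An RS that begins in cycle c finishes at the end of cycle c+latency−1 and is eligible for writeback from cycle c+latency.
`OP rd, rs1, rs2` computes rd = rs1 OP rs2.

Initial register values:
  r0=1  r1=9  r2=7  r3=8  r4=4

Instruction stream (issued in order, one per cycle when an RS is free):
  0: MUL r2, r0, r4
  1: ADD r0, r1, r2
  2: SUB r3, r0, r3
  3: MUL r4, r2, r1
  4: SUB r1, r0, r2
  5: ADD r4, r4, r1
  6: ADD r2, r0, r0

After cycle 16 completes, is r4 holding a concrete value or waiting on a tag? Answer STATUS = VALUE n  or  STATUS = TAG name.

STATUS = VALUE 45

c1: issue MUL r2<-Mul1 | r0:1,r1:9,r2:Mul1,r3:8,r4:4
c2: issue ADD r0<-Add1 | r0:Add1,r1:9,r2:Mul1,r3:8,r4:4
c3: issue SUB r3<-Add2 | r0:Add1,r1:9,r2:Mul1,r3:Add2,r4:4
c4: issue MUL r4<-Mul2 | r0:Add1,r1:9,r2:Mul1,r3:Add2,r4:Mul2
c5: issue SUB r1<-Add3 | r0:Add1,r1:Add3,r2:Mul1,r3:Add2,r4:Mul2
c6: CDB Mul1=4; stall | r0:Add1,r1:Add3,r2:4,r3:Add2,r4:Mul2
c7: stall | r0:Add1,r1:Add3,r2:4,r3:Add2,r4:Mul2
c8: stall | r0:Add1,r1:Add3,r2:4,r3:Add2,r4:Mul2
c9: CDB Add1=13; issue ADD r4<-Add1 | r0:13,r1:Add3,r2:4,r3:Add2,r4:Add1
c10: stall | r0:13,r1:Add3,r2:4,r3:Add2,r4:Add1
c11: CDB Mul2=36; stall | r0:13,r1:Add3,r2:4,r3:Add2,r4:Add1
c12: CDB Add2=5; issue ADD r2<-Add2 | r0:13,r1:Add3,r2:Add2,r3:5,r4:Add1
c13: CDB Add3=9 | r0:13,r1:9,r2:Add2,r3:5,r4:Add1
c14: - | r0:13,r1:9,r2:Add2,r3:5,r4:Add1
c15: CDB Add2=26 | r0:13,r1:9,r2:26,r3:5,r4:Add1
c16: CDB Add1=45 | r0:13,r1:9,r2:26,r3:5,r4:45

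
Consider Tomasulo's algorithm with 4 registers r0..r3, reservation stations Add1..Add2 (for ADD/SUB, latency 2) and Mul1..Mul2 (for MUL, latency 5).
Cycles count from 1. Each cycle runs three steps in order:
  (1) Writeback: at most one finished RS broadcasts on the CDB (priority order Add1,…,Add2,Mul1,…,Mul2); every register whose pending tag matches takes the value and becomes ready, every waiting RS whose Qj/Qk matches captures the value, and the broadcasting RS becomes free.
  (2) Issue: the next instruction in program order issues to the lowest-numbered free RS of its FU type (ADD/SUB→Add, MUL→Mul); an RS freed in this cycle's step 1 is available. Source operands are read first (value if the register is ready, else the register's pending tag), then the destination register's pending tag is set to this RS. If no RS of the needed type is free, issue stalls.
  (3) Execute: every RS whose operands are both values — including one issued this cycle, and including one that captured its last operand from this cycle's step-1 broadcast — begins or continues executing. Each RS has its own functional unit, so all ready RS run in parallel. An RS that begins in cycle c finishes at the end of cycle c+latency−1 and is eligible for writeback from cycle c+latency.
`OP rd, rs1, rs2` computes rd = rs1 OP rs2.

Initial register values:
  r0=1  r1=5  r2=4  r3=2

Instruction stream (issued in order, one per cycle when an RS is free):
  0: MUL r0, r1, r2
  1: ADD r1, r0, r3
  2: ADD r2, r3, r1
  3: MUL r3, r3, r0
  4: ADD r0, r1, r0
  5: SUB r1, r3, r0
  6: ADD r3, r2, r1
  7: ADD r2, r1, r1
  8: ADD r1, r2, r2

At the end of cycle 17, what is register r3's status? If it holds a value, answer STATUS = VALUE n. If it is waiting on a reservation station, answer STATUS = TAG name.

cycle 1: issue MUL r0<-Mul1 // r0:Mul1,r1:5,r2:4,r3:2
cycle 2: issue ADD r1<-Add1 // r0:Mul1,r1:Add1,r2:4,r3:2
cycle 3: issue ADD r2<-Add2 // r0:Mul1,r1:Add1,r2:Add2,r3:2
cycle 4: issue MUL r3<-Mul2 // r0:Mul1,r1:Add1,r2:Add2,r3:Mul2
cycle 5: stall // r0:Mul1,r1:Add1,r2:Add2,r3:Mul2
cycle 6: CDB Mul1=20; stall // r0:20,r1:Add1,r2:Add2,r3:Mul2
cycle 7: stall // r0:20,r1:Add1,r2:Add2,r3:Mul2
cycle 8: CDB Add1=22; issue ADD r0<-Add1 // r0:Add1,r1:22,r2:Add2,r3:Mul2
cycle 9: stall // r0:Add1,r1:22,r2:Add2,r3:Mul2
cycle 10: CDB Add1=42; issue SUB r1<-Add1 // r0:42,r1:Add1,r2:Add2,r3:Mul2
cycle 11: CDB Add2=24; issue ADD r3<-Add2 // r0:42,r1:Add1,r2:24,r3:Add2
cycle 12: CDB Mul2=40; stall // r0:42,r1:Add1,r2:24,r3:Add2
cycle 13: stall // r0:42,r1:Add1,r2:24,r3:Add2
cycle 14: CDB Add1=-2; issue ADD r2<-Add1 // r0:42,r1:-2,r2:Add1,r3:Add2
cycle 15: stall // r0:42,r1:-2,r2:Add1,r3:Add2
cycle 16: CDB Add1=-4; issue ADD r1<-Add1 // r0:42,r1:Add1,r2:-4,r3:Add2
cycle 17: CDB Add2=22 // r0:42,r1:Add1,r2:-4,r3:22

STATUS = VALUE 22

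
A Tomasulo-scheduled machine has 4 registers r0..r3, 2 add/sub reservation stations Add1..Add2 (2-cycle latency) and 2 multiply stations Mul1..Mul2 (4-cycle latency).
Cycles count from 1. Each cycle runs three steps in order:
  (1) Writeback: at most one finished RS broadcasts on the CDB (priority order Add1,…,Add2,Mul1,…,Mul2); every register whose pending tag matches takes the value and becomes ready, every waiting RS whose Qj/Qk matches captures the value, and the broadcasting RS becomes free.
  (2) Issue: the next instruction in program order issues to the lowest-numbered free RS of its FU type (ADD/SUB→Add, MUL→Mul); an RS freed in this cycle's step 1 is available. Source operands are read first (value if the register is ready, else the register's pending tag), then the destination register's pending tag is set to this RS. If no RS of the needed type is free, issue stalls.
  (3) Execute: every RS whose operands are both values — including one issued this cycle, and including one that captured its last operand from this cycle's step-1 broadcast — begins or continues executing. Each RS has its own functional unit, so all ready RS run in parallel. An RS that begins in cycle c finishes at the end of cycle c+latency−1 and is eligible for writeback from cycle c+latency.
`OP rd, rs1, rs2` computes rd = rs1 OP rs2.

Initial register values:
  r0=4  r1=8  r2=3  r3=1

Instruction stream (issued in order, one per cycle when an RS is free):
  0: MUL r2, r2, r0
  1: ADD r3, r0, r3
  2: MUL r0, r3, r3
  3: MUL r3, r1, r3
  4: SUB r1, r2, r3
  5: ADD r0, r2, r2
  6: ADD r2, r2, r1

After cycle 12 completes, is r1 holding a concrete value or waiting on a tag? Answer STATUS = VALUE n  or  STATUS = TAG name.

cycle 1: issue MUL r2<-Mul1 // r0:4,r1:8,r2:Mul1,r3:1
cycle 2: issue ADD r3<-Add1 // r0:4,r1:8,r2:Mul1,r3:Add1
cycle 3: issue MUL r0<-Mul2 // r0:Mul2,r1:8,r2:Mul1,r3:Add1
cycle 4: CDB Add1=5; stall // r0:Mul2,r1:8,r2:Mul1,r3:5
cycle 5: CDB Mul1=12; issue MUL r3<-Mul1 // r0:Mul2,r1:8,r2:12,r3:Mul1
cycle 6: issue SUB r1<-Add1 // r0:Mul2,r1:Add1,r2:12,r3:Mul1
cycle 7: issue ADD r0<-Add2 // r0:Add2,r1:Add1,r2:12,r3:Mul1
cycle 8: CDB Mul2=25; stall // r0:Add2,r1:Add1,r2:12,r3:Mul1
cycle 9: CDB Add2=24; issue ADD r2<-Add2 // r0:24,r1:Add1,r2:Add2,r3:Mul1
cycle 10: CDB Mul1=40 // r0:24,r1:Add1,r2:Add2,r3:40
cycle 11: - // r0:24,r1:Add1,r2:Add2,r3:40
cycle 12: CDB Add1=-28 // r0:24,r1:-28,r2:Add2,r3:40

STATUS = VALUE -28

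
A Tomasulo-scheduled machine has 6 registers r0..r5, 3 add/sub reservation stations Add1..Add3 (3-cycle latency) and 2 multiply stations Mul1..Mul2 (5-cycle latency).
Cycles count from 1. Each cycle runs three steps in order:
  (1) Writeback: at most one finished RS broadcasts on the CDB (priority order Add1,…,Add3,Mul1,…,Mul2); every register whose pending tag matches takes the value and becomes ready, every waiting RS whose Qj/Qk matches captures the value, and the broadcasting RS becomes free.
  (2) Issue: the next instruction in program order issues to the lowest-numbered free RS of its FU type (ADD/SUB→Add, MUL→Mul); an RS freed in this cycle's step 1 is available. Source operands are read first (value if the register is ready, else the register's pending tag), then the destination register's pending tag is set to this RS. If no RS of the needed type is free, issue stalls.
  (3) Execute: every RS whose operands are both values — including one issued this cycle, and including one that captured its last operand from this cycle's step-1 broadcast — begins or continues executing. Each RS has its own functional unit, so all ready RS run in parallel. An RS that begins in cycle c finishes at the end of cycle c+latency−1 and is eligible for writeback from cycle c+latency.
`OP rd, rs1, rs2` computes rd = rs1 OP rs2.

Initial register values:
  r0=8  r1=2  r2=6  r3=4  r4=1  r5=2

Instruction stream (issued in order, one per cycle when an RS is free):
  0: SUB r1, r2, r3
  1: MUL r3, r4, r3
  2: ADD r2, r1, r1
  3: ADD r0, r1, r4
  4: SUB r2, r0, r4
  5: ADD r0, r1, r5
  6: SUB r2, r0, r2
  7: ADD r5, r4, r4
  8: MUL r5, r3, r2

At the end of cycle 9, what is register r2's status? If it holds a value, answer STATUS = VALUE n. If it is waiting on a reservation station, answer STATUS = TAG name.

  c1: issue SUB r1<-Add1  regs: r0:8,r1:Add1,r2:6,r3:4,r4:1,r5:2
  c2: issue MUL r3<-Mul1  regs: r0:8,r1:Add1,r2:6,r3:Mul1,r4:1,r5:2
  c3: issue ADD r2<-Add2  regs: r0:8,r1:Add1,r2:Add2,r3:Mul1,r4:1,r5:2
  c4: CDB Add1=2; issue ADD r0<-Add1  regs: r0:Add1,r1:2,r2:Add2,r3:Mul1,r4:1,r5:2
  c5: issue SUB r2<-Add3  regs: r0:Add1,r1:2,r2:Add3,r3:Mul1,r4:1,r5:2
  c6: stall  regs: r0:Add1,r1:2,r2:Add3,r3:Mul1,r4:1,r5:2
  c7: CDB Add1=3; issue ADD r0<-Add1  regs: r0:Add1,r1:2,r2:Add3,r3:Mul1,r4:1,r5:2
  c8: CDB Add2=4; issue SUB r2<-Add2  regs: r0:Add1,r1:2,r2:Add2,r3:Mul1,r4:1,r5:2
  c9: CDB Mul1=4; stall  regs: r0:Add1,r1:2,r2:Add2,r3:4,r4:1,r5:2

STATUS = TAG Add2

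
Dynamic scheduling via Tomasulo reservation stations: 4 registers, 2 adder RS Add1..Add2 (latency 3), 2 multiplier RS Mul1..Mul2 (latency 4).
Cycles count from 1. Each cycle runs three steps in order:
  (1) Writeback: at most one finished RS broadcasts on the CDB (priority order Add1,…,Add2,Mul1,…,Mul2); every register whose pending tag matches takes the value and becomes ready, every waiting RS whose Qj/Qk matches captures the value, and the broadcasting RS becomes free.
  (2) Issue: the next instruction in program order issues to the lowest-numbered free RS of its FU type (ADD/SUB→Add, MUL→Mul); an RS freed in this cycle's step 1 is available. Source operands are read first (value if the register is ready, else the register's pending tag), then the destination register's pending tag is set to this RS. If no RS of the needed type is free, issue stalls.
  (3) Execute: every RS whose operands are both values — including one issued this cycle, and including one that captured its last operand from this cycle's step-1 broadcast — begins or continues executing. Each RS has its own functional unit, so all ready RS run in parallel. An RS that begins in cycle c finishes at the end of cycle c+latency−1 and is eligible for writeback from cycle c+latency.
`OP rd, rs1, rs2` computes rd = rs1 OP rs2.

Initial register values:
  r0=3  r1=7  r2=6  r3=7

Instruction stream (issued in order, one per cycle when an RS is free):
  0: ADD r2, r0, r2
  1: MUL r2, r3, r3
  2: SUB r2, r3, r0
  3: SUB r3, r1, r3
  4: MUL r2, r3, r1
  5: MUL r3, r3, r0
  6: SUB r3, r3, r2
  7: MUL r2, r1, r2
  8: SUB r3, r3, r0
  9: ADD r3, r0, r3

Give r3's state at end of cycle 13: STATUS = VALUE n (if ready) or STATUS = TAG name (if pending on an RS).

c1: issue ADD r2<-Add1 | r0:3,r1:7,r2:Add1,r3:7
c2: issue MUL r2<-Mul1 | r0:3,r1:7,r2:Mul1,r3:7
c3: issue SUB r2<-Add2 | r0:3,r1:7,r2:Add2,r3:7
c4: CDB Add1=9; issue SUB r3<-Add1 | r0:3,r1:7,r2:Add2,r3:Add1
c5: issue MUL r2<-Mul2 | r0:3,r1:7,r2:Mul2,r3:Add1
c6: CDB Add2=4; stall | r0:3,r1:7,r2:Mul2,r3:Add1
c7: CDB Add1=0; stall | r0:3,r1:7,r2:Mul2,r3:0
c8: CDB Mul1=49; issue MUL r3<-Mul1 | r0:3,r1:7,r2:Mul2,r3:Mul1
c9: issue SUB r3<-Add1 | r0:3,r1:7,r2:Mul2,r3:Add1
c10: stall | r0:3,r1:7,r2:Mul2,r3:Add1
c11: CDB Mul2=0; issue MUL r2<-Mul2 | r0:3,r1:7,r2:Mul2,r3:Add1
c12: CDB Mul1=0; issue SUB r3<-Add2 | r0:3,r1:7,r2:Mul2,r3:Add2
c13: stall | r0:3,r1:7,r2:Mul2,r3:Add2

STATUS = TAG Add2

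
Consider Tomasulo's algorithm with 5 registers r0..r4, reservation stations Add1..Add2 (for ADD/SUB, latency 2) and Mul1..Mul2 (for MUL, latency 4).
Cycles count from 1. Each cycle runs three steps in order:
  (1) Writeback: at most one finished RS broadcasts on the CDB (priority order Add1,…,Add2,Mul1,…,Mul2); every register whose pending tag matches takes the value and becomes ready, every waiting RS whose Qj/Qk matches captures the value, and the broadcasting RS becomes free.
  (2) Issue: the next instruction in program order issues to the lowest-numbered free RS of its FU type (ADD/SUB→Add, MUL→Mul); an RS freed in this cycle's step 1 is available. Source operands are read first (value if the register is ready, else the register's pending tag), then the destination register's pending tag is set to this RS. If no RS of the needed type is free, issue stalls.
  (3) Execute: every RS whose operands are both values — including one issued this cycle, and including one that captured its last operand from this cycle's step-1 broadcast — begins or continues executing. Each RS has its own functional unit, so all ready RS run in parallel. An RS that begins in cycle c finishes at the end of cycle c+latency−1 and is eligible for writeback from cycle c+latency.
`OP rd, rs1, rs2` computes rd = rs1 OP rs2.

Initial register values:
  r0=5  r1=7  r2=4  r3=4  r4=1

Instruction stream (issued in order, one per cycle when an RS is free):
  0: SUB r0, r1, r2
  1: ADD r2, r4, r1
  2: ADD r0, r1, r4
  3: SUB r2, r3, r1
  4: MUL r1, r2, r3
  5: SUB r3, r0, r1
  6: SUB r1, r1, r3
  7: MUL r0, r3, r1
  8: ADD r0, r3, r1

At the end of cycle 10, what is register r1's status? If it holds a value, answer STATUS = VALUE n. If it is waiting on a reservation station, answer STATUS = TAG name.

  c1: issue SUB r0<-Add1  regs: r0:Add1,r1:7,r2:4,r3:4,r4:1
  c2: issue ADD r2<-Add2  regs: r0:Add1,r1:7,r2:Add2,r3:4,r4:1
  c3: CDB Add1=3; issue ADD r0<-Add1  regs: r0:Add1,r1:7,r2:Add2,r3:4,r4:1
  c4: CDB Add2=8; issue SUB r2<-Add2  regs: r0:Add1,r1:7,r2:Add2,r3:4,r4:1
  c5: CDB Add1=8; issue MUL r1<-Mul1  regs: r0:8,r1:Mul1,r2:Add2,r3:4,r4:1
  c6: CDB Add2=-3; issue SUB r3<-Add1  regs: r0:8,r1:Mul1,r2:-3,r3:Add1,r4:1
  c7: issue SUB r1<-Add2  regs: r0:8,r1:Add2,r2:-3,r3:Add1,r4:1
  c8: issue MUL r0<-Mul2  regs: r0:Mul2,r1:Add2,r2:-3,r3:Add1,r4:1
  c9: stall  regs: r0:Mul2,r1:Add2,r2:-3,r3:Add1,r4:1
  c10: CDB Mul1=-12; stall  regs: r0:Mul2,r1:Add2,r2:-3,r3:Add1,r4:1

STATUS = TAG Add2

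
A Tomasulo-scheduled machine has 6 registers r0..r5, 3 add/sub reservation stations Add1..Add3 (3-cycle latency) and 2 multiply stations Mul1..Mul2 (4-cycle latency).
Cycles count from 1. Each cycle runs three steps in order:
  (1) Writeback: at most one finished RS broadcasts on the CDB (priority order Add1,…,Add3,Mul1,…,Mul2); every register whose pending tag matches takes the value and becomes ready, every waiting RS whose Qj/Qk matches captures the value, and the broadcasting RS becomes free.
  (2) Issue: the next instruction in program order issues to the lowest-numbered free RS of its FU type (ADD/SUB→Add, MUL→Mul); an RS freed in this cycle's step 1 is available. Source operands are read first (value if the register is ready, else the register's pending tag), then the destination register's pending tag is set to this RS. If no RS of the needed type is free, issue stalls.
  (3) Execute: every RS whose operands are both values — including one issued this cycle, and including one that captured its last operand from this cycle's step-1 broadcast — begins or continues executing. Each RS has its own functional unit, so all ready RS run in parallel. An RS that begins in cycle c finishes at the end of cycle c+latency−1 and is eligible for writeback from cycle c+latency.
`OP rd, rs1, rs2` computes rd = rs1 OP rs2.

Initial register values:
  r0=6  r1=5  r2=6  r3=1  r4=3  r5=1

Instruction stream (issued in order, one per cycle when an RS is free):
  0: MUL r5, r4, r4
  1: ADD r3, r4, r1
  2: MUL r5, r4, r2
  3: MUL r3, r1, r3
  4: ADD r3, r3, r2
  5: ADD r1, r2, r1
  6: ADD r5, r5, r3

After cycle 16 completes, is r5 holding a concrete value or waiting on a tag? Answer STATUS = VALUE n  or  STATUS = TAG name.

STATUS = VALUE 64

cycle 1: issue MUL r5<-Mul1 // r0:6,r1:5,r2:6,r3:1,r4:3,r5:Mul1
cycle 2: issue ADD r3<-Add1 // r0:6,r1:5,r2:6,r3:Add1,r4:3,r5:Mul1
cycle 3: issue MUL r5<-Mul2 // r0:6,r1:5,r2:6,r3:Add1,r4:3,r5:Mul2
cycle 4: stall // r0:6,r1:5,r2:6,r3:Add1,r4:3,r5:Mul2
cycle 5: CDB Add1=8; stall // r0:6,r1:5,r2:6,r3:8,r4:3,r5:Mul2
cycle 6: CDB Mul1=9; issue MUL r3<-Mul1 // r0:6,r1:5,r2:6,r3:Mul1,r4:3,r5:Mul2
cycle 7: CDB Mul2=18; issue ADD r3<-Add1 // r0:6,r1:5,r2:6,r3:Add1,r4:3,r5:18
cycle 8: issue ADD r1<-Add2 // r0:6,r1:Add2,r2:6,r3:Add1,r4:3,r5:18
cycle 9: issue ADD r5<-Add3 // r0:6,r1:Add2,r2:6,r3:Add1,r4:3,r5:Add3
cycle 10: CDB Mul1=40 // r0:6,r1:Add2,r2:6,r3:Add1,r4:3,r5:Add3
cycle 11: CDB Add2=11 // r0:6,r1:11,r2:6,r3:Add1,r4:3,r5:Add3
cycle 12: - // r0:6,r1:11,r2:6,r3:Add1,r4:3,r5:Add3
cycle 13: CDB Add1=46 // r0:6,r1:11,r2:6,r3:46,r4:3,r5:Add3
cycle 14: - // r0:6,r1:11,r2:6,r3:46,r4:3,r5:Add3
cycle 15: - // r0:6,r1:11,r2:6,r3:46,r4:3,r5:Add3
cycle 16: CDB Add3=64 // r0:6,r1:11,r2:6,r3:46,r4:3,r5:64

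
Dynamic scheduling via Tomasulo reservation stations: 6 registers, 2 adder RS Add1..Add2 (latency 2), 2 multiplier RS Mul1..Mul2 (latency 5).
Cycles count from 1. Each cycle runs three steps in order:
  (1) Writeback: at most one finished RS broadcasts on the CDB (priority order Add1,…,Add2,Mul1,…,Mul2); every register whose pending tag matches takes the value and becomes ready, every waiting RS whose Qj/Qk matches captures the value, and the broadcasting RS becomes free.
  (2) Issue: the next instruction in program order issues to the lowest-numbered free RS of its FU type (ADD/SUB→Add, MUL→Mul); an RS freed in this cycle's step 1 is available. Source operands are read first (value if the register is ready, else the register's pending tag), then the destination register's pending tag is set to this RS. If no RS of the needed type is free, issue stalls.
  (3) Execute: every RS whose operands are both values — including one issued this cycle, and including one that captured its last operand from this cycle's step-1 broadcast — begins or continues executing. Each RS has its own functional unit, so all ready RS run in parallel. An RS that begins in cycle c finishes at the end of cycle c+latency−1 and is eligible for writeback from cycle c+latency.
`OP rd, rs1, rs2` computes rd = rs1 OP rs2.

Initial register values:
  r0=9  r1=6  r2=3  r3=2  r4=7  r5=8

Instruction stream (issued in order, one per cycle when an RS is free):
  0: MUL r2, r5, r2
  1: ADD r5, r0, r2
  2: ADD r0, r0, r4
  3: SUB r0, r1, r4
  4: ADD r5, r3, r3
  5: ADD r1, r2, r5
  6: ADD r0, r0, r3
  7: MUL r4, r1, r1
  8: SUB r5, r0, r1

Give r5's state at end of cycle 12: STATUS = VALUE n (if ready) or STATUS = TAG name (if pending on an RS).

cycle 1: issue MUL r2<-Mul1 // r0:9,r1:6,r2:Mul1,r3:2,r4:7,r5:8
cycle 2: issue ADD r5<-Add1 // r0:9,r1:6,r2:Mul1,r3:2,r4:7,r5:Add1
cycle 3: issue ADD r0<-Add2 // r0:Add2,r1:6,r2:Mul1,r3:2,r4:7,r5:Add1
cycle 4: stall // r0:Add2,r1:6,r2:Mul1,r3:2,r4:7,r5:Add1
cycle 5: CDB Add2=16; issue SUB r0<-Add2 // r0:Add2,r1:6,r2:Mul1,r3:2,r4:7,r5:Add1
cycle 6: CDB Mul1=24; stall // r0:Add2,r1:6,r2:24,r3:2,r4:7,r5:Add1
cycle 7: CDB Add2=-1; issue ADD r5<-Add2 // r0:-1,r1:6,r2:24,r3:2,r4:7,r5:Add2
cycle 8: CDB Add1=33; issue ADD r1<-Add1 // r0:-1,r1:Add1,r2:24,r3:2,r4:7,r5:Add2
cycle 9: CDB Add2=4; issue ADD r0<-Add2 // r0:Add2,r1:Add1,r2:24,r3:2,r4:7,r5:4
cycle 10: issue MUL r4<-Mul1 // r0:Add2,r1:Add1,r2:24,r3:2,r4:Mul1,r5:4
cycle 11: CDB Add1=28; issue SUB r5<-Add1 // r0:Add2,r1:28,r2:24,r3:2,r4:Mul1,r5:Add1
cycle 12: CDB Add2=1 // r0:1,r1:28,r2:24,r3:2,r4:Mul1,r5:Add1

STATUS = TAG Add1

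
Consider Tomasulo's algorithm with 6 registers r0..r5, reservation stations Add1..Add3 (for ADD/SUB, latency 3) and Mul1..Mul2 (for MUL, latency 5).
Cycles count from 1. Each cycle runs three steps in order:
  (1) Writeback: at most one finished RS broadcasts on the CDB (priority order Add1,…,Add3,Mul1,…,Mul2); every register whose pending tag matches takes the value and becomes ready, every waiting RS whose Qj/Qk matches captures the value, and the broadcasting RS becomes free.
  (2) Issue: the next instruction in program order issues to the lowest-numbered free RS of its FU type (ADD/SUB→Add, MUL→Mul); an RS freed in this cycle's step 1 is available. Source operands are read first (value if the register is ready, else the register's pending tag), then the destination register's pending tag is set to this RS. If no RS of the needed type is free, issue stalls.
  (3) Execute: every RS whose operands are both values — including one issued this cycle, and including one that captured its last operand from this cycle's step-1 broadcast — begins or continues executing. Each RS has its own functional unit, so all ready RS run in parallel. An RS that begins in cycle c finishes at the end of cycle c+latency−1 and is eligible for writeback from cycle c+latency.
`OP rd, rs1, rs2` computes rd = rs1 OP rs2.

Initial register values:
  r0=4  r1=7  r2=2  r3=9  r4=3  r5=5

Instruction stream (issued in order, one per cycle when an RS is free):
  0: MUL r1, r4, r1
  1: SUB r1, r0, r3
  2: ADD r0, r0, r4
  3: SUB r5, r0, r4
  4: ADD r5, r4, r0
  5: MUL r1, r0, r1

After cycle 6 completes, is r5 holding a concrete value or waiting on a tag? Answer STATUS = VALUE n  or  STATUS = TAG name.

STATUS = TAG Add1

  c1: issue MUL r1<-Mul1  regs: r0:4,r1:Mul1,r2:2,r3:9,r4:3,r5:5
  c2: issue SUB r1<-Add1  regs: r0:4,r1:Add1,r2:2,r3:9,r4:3,r5:5
  c3: issue ADD r0<-Add2  regs: r0:Add2,r1:Add1,r2:2,r3:9,r4:3,r5:5
  c4: issue SUB r5<-Add3  regs: r0:Add2,r1:Add1,r2:2,r3:9,r4:3,r5:Add3
  c5: CDB Add1=-5; issue ADD r5<-Add1  regs: r0:Add2,r1:-5,r2:2,r3:9,r4:3,r5:Add1
  c6: CDB Add2=7; issue MUL r1<-Mul2  regs: r0:7,r1:Mul2,r2:2,r3:9,r4:3,r5:Add1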